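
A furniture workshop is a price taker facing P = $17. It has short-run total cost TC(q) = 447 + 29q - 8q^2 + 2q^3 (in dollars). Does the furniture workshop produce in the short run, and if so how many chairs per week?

Shut down

Variable cost is VC = 29q - 8q^2 + 2q^3, so AVC = VC/q = 29 - 8q + 2q^2 and MC = dTC/dq = 29 - 16q + 6q^2.
AVC is minimized where dAVC/dq = -8 + 4q = 0, at q = 2; min AVC = 29 - 8·2 + 2·2^2 = $21.
Since P = $17 < min AVC = $21, price fails to cover variable cost at any output.
The firm minimizes its loss by shutting down and losing only its fixed cost of $447.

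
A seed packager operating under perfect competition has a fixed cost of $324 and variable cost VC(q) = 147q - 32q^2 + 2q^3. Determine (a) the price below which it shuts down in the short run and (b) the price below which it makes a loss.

AVC = 147 - 32q + 2q^2; minimized at q = 8, giving min AVC = $19. That is the shutdown price.
ATC = 324/q + 147 - 32q + 2q^2. Setting dATC/dq = −324/q^2 − 32 + 4q = 0 gives q = 9 (since 4·9^3 − 32·9^2 = 324).
min ATC = 324/9 + 147 − 32·9 + 2·9^2 = $57. That is the break-even price.
For $19 ≤ P < $57 the firm produces at a loss; below $19 it shuts down.

Shutdown price = $19; break-even price = $57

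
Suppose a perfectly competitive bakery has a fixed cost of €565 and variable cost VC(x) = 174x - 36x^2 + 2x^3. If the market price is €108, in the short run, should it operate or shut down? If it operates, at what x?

Produce at x = 11

From TC, MC = TC'(x) = 174 - 72x + 6x^2 and AVC = VC/x = 174 - 36x + 2x^2.
AVC is minimized where dAVC/dx = -36 + 4x = 0, at x = 9; min AVC = 174 - 36·9 + 2·9^2 = €12.
Since P = €108 ≥ min AVC = €12, price covers variable cost and the firm should produce.
P = MC gives 66 - 72x + 6x^2 = 0, with roots 1 and 11. Take the larger (rising MC): x* = 11.
Check: AVC at x = 11 is €20 ≤ P, so revenue covers variable cost.
Profit = P·x − TC = 108·11 − 785 = €403.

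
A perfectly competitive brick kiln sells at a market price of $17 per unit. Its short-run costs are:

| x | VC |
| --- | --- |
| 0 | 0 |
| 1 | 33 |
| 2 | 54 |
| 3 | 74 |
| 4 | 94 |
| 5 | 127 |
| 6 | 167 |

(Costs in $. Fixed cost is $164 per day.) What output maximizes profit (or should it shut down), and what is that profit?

x = 0 (shut down); profit = -$164

Profit at each row (π = 17x − TC): x=0: -164; x=1: -180; x=2: -184; x=3: -187; x=4: -190; x=5: -206; x=6: -229.
Profit is highest at x = 0. Equivalently, the lowest AVC in the table is 94/4 ≈ $23.50 at x = 4, and P = $17 falls below it — price never covers variable cost, so the firm shuts down and loses only its fixed cost.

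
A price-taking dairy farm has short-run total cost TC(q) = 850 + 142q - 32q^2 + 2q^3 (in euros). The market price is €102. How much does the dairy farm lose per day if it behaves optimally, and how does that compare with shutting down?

AVC = 142 - 32q + 2q^2; min AVC = €14 at q = 8. Since P = €102 ≥ min AVC, the firm produces.
With MC = 142 - 64q + 6q^2, P = MC on the upward-sloping part at q* = 10.
TR = 102·10 = 1020. TC = 850 + 220 = 1070. Profit = 1020 − 1070 = -€50.
By producing, the firm covers all variable cost plus €800 of fixed cost; shutting down would lose the full €850.

Profit = -€50 at q = 10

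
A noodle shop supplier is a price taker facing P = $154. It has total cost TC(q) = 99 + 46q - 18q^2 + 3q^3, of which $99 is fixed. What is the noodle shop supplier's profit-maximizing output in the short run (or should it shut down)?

Produce at q = 6

From TC, MC = TC'(q) = 46 - 36q + 9q^2 and AVC = VC/q = 46 - 18q + 3q^2.
AVC is minimized where dAVC/dq = -18 + 6q = 0, at q = 3; min AVC = 46 - 18·3 + 3·3^2 = $19.
Since P = $154 ≥ min AVC = $19, price covers variable cost and the firm should produce.
Solving P = MC: -108 - 36q + 9q^2 = 0 ⇒ q = -2 or 6. On the upward-sloping branch, q* = 6.
Check: AVC at q = 6 is $46 ≤ P, so revenue covers variable cost.
Profit = P·q − TC = 154·6 − 375 = $549.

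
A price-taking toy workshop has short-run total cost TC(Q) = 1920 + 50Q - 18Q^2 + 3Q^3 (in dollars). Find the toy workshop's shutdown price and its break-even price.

AVC = 50 - 18Q + 3Q^2; minimized at Q = 3, giving min AVC = $23. That is the shutdown price.
ATC = 1920/Q + 50 - 18Q + 3Q^2. Setting dATC/dQ = −1920/Q^2 − 18 + 6Q = 0 gives Q = 8 (since 6·8^3 − 18·8^2 = 1920).
min ATC = 1920/8 + 50 − 18·8 + 3·8^2 = $338. That is the break-even price.
Between these two prices the firm operates at a loss; above $338 it earns a profit.

Shutdown price = $23; break-even price = $338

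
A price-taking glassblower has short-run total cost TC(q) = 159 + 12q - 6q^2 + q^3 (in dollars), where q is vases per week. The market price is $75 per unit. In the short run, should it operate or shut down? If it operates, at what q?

From TC, MC = TC'(q) = 12 - 12q + 3q^2 and AVC = VC/q = 12 - 6q + q^2.
The AVC parabola has its vertex at q = 6/2 = 3, where AVC = 12 - 6·3 + 3^2 = $3.
Because $75 ≥ $3, revenue can cover variable cost; the firm operates.
Solving P = MC: -63 - 12q + 3q^2 = 0 ⇒ q = -3 or 7. On the upward-sloping branch, q* = 7.
Check: AVC at q = 7 is $19 ≤ P, so revenue covers variable cost.
Profit = P·q − TC = 75·7 − 292 = $233.

Produce at q = 7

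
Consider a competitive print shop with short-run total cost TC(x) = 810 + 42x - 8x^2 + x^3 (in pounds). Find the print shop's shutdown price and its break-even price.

Shutdown price = £26; break-even price = £141

Shutdown price = min AVC. AVC = 42 - 8x + x^2, with vertex at x = 4 and minimum £26.
ATC = 810/x + 42 - 8x + x^2. Setting dATC/dx = −810/x^2 − 8 + 2x = 0 gives x = 9 (since 2·9^3 − 8·9^2 = 810).
min ATC = 810/9 + 42 − 8·9 + 9^2 = £141. That is the break-even price.
Between these two prices the firm operates at a loss; above £141 it earns a profit.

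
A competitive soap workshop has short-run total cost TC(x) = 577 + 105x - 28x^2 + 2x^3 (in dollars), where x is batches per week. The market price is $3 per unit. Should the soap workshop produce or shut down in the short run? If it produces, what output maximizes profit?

Shut down

From TC, MC = TC'(x) = 105 - 56x + 6x^2 and AVC = VC/x = 105 - 28x + 2x^2.
AVC hits its minimum where MC = AVC, at x = 7, giving min AVC = 105 - 28·7 + 2·7^2 = $7.
With P < min AVC ($3 < $7), every unit sold adds to the loss.
Best response: produce nothing and absorb the $577 fixed cost.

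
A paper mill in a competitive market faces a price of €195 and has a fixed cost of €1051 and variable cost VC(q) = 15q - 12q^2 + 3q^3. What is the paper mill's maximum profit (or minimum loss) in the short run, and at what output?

AVC = 15 - 12q + 3q^2; min AVC = €3 at q = 2. Since P = €195 ≥ min AVC, the firm produces.
With MC = 15 - 24q + 9q^2, P = MC on the upward-sloping part at q* = 6.
TR = 195·6 = 1170. TC = 1051 + 306 = 1357. Profit = 1170 − 1357 = -€187.
That loss of €187 beats the €1051 the firm would lose by shutting down; producing recovers €864 of fixed cost.

Profit = -€187 at q = 6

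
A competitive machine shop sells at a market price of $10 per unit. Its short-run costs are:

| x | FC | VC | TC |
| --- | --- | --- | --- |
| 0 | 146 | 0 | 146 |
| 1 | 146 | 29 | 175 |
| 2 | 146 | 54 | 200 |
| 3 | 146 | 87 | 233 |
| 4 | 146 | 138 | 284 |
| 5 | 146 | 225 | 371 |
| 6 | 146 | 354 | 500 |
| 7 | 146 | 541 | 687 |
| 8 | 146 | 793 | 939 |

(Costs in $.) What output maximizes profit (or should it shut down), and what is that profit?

Profit at each row (π = 10x − TC): x=0: -146; x=1: -165; x=2: -180; x=3: -203; x=4: -244; x=5: -321; x=6: -440; x=7: -617; x=8: -859.
Profit is highest at x = 0. Equivalently, the lowest AVC in the table is 54/2 ≈ $27 at x = 2, and P = $10 falls below it — price never covers variable cost, so the firm shuts down and loses only its fixed cost.

x = 0 (shut down); profit = -$146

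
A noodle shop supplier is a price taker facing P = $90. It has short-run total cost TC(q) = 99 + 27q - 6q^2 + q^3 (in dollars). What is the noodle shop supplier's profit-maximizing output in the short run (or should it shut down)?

Produce at q = 7

From TC, MC = TC'(q) = 27 - 12q + 3q^2 and AVC = VC/q = 27 - 6q + q^2.
AVC is minimized where dAVC/dq = -6 + 2q = 0, at q = 3; min AVC = 27 - 6·3 + 3^2 = $18.
P = $90 exceeds min AVC = $18, so the firm stays open.
Solving P = MC: -63 - 12q + 3q^2 = 0 ⇒ q = -3 or 7. On the upward-sloping branch, q* = 7.
Check: AVC at q = 7 is $34 ≤ P, so revenue covers variable cost.
Profit = P·q − TC = 90·7 − 337 = $293.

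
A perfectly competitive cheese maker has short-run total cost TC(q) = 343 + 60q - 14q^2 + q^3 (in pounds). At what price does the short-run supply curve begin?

£11 per unit

The firm shuts down when price falls below the minimum of average variable cost. AVC = VC/q = 60 - 14q + q^2.
At the minimum of AVC, MC = AVC. MC = 60 - 28q + 3q^2; setting MC = AVC gives 2q^2 - 14q = 0, so q = 7. min AVC = 11.
For P < £11 the firm produces nothing.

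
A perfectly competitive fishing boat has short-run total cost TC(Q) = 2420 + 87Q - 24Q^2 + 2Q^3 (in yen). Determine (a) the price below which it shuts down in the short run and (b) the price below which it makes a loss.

Shutdown price = min AVC. AVC = 87 - 24Q + 2Q^2, with vertex at Q = 6 and minimum ¥15.
ATC = 2420/Q + 87 - 24Q + 2Q^2. Setting dATC/dQ = −2420/Q^2 − 24 + 4Q = 0 gives Q = 11 (since 4·11^3 − 24·11^2 = 2420).
min ATC = 2420/11 + 87 − 24·11 + 2·11^2 = ¥285. That is the break-even price.
Between these two prices the firm operates at a loss; above ¥285 it earns a profit.

Shutdown price = ¥15; break-even price = ¥285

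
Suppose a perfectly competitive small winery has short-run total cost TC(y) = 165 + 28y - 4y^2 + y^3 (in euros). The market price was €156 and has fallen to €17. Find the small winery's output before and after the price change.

Output falls from 8 to 0 (the firm shuts down)

MC = 28 - 8y + 3y^2; the shutdown threshold is min AVC = €24 (at y = 2).
At P = €156 ≥ min AVC, set P = MC on the rising branch: y = 8.
At P = €17 < min AVC = €24, price no longer covers variable cost at any output, so the firm shuts down: y = 0.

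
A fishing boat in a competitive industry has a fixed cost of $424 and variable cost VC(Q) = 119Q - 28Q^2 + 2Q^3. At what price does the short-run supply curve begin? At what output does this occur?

$21 per unit, at Q = 7

Short-run supply begins at min AVC. From VC = 119Q - 28Q^2 + 2Q^3, AVC = 119 - 28Q + 2Q^2.
At the minimum of AVC, MC = AVC. MC = 119 - 56Q + 6Q^2; setting MC = AVC gives 4Q^2 - 28Q = 0, so Q = 7. min AVC = 21.
The firm shuts down for any P below $21.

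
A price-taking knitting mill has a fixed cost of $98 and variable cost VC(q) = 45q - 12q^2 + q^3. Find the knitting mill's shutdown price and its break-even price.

Shutdown price = $9; break-even price = $24

AVC = 45 - 12q + q^2; minimized at q = 6, giving min AVC = $9. That is the shutdown price.
ATC = 98/q + 45 - 12q + q^2. Setting dATC/dq = −98/q^2 − 12 + 2q = 0 gives q = 7 (since 2·7^3 − 12·7^2 = 98).
min ATC = 98/7 + 45 − 12·7 + 7^2 = $24. That is the break-even price.
Between these two prices the firm operates at a loss; above $24 it earns a profit.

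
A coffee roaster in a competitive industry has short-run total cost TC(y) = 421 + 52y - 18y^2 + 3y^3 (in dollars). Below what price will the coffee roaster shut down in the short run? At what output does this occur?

The shutdown price is the minimum of AVC. VC = 52y - 18y^2 + 3y^3, so AVC = 52 - 18y + 3y^2.
dAVC/dy = -18 + 6y = 0 gives y = 3. min AVC = 52 - 18·3 + 3·3^2 = 25.
So the shutdown price is $25.

$25 per unit, at y = 3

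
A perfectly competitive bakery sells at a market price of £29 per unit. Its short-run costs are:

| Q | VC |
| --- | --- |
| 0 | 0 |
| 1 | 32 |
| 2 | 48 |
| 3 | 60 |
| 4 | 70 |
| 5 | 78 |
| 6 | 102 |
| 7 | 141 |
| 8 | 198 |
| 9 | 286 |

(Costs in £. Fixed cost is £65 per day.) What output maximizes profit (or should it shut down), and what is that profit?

Tabulate TR − TC: Q=0: -65; Q=1: -68; Q=2: -55; Q=3: -38; Q=4: -19; Q=5: 2; Q=6: 7; Q=7: -3; Q=8: -31; Q=9: -90.
Profit is maximized at Q = 6. AVC there is 102/6 = £17 ≤ P, so producing beats shutting down (which would give -£65).

Q = 6; profit = £7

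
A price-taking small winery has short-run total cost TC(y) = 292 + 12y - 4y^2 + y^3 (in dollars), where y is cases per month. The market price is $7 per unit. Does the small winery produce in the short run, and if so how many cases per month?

Variable cost is VC = 12y - 4y^2 + y^3, so AVC = VC/y = 12 - 4y + y^2 and MC = dTC/dy = 12 - 8y + 3y^2.
AVC is minimized where dAVC/dy = -4 + 2y = 0, at y = 2; min AVC = 12 - 4·2 + 2^2 = $8.
With P < min AVC ($7 < $8), every unit sold adds to the loss.
The firm minimizes its loss by shutting down and losing only its fixed cost of $292.

Shut down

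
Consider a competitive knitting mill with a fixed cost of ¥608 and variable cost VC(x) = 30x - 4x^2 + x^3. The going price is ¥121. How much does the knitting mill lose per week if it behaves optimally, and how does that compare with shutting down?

AVC = 30 - 4x + x^2; min AVC = ¥26 at x = 2. Since P = ¥121 ≥ min AVC, the firm produces.
MC = 30 - 8x + 3x^2. Setting P = MC and taking the root on the rising branch gives x* = 7.
TR = 121·7 = 847. TC = 608 + 357 = 965. Profit = 847 − 965 = -¥118.
Shutting down would mean losing the fixed cost of ¥608, so operating at a loss of ¥118 is better by ¥490.

Profit = -¥118 at x = 7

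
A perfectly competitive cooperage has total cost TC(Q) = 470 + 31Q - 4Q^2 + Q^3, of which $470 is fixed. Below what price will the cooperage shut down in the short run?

Short-run supply begins at min AVC. From VC = 31Q - 4Q^2 + Q^3, AVC = 31 - 4Q + Q^2.
dAVC/dQ = -4 + 2Q = 0 gives Q = 2. min AVC = 31 - 4·2 + 2^2 = 27.
The firm shuts down for any P below $27.

$27 per unit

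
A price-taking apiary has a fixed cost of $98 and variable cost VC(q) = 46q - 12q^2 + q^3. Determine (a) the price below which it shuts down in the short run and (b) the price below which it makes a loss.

Shutdown price = $10; break-even price = $25

Shutdown price = min AVC. AVC = 46 - 12q + q^2, with vertex at q = 6 and minimum $10.
ATC = 98/q + 46 - 12q + q^2. Setting dATC/dq = −98/q^2 − 12 + 2q = 0 gives q = 7 (since 2·7^3 − 12·7^2 = 98).
min ATC = 98/7 + 46 − 12·7 + 7^2 = $25. That is the break-even price.
For $10 ≤ P < $25 the firm produces at a loss; below $10 it shuts down.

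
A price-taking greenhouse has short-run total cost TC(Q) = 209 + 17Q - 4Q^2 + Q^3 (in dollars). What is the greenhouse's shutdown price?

$13 per unit

The shutdown price is the minimum of AVC. VC = 17Q - 4Q^2 + Q^3, so AVC = 17 - 4Q + Q^2.
At the minimum of AVC, MC = AVC. MC = 17 - 8Q + 3Q^2; setting MC = AVC gives 2Q^2 - 4Q = 0, so Q = 2. min AVC = 13.
The firm shuts down for any P below $13.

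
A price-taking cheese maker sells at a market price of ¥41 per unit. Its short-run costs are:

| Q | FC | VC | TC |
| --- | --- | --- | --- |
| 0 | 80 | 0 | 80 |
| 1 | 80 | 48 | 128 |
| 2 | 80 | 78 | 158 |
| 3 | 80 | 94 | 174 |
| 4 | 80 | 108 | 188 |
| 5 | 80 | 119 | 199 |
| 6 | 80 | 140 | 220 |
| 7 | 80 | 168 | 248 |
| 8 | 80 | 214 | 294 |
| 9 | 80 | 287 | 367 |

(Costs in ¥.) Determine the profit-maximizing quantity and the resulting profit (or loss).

Q = 7; profit = ¥39

Tabulate TR − TC: Q=0: -80; Q=1: -87; Q=2: -76; Q=3: -51; Q=4: -24; Q=5: 6; Q=6: 26; Q=7: 39; Q=8: 34; Q=9: 2.
Profit is maximized at Q = 7. AVC there is 168/7 = ¥24 ≤ P, so producing beats shutting down (which would give -¥80).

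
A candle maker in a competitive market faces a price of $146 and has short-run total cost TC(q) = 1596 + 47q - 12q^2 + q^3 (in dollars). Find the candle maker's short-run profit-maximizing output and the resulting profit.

AVC = 47 - 12q + q^2 has its minimum $11 at q = 6; price $146 clears that bar, so the firm operates.
MC = 47 - 24q + 3q^2. Setting P = MC and taking the root on the rising branch gives q* = 11.
TR = 146·11 = 1606. TC = 1596 + 396 = 1992. Profit = 1606 − 1992 = -$386.
That loss of $386 beats the $1596 the firm would lose by shutting down; producing recovers $1210 of fixed cost.

Profit = -$386 at q = 11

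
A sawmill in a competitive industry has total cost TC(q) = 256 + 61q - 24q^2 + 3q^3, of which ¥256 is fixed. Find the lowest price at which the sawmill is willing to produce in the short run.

The firm shuts down when price falls below the minimum of average variable cost. AVC = VC/q = 61 - 24q + 3q^2.
dAVC/dq = -24 + 6q = 0 gives q = 4. min AVC = 61 - 24·4 + 3·4^2 = 13.
The firm shuts down for any P below ¥13.

¥13 per unit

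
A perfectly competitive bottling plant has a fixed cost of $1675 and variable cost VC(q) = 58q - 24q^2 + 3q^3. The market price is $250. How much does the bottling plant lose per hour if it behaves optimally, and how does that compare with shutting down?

AVC = 58 - 24q + 3q^2; min AVC = $10 at q = 4. Since P = $250 ≥ min AVC, the firm produces.
MC = 58 - 48q + 9q^2. Setting P = MC and taking the root on the rising branch gives q* = 8.
TR = 250·8 = 2000. TC = 1675 + 464 = 2139. Profit = 2000 − 2139 = -$139.
By producing, the firm covers all variable cost plus $1536 of fixed cost; shutting down would lose the full $1675.

Profit = -$139 at q = 8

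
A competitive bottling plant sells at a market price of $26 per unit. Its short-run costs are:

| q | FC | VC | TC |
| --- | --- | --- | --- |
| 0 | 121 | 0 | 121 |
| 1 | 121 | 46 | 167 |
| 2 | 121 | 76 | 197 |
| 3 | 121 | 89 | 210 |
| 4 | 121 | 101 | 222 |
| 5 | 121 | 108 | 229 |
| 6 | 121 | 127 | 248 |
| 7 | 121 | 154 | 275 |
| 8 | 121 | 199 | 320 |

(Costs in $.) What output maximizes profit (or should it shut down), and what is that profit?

Profit at each row (π = 26q − TC): q=0: -121; q=1: -141; q=2: -145; q=3: -132; q=4: -118; q=5: -99; q=6: -92; q=7: -93; q=8: -112.
Profit is maximized at q = 6. AVC there is 127/6 = $21.17 ≤ P, so producing beats shutting down (which would give -$121).

q = 6; profit = -$92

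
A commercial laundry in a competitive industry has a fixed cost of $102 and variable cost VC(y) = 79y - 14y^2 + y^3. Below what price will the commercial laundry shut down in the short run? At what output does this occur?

$30 per unit, at y = 7

Short-run supply begins at min AVC. From VC = 79y - 14y^2 + y^3, AVC = 79 - 14y + y^2.
dAVC/dy = -14 + 2y = 0 gives y = 7. min AVC = 79 - 14·7 + 7^2 = 30.
For P < $30 the firm produces nothing.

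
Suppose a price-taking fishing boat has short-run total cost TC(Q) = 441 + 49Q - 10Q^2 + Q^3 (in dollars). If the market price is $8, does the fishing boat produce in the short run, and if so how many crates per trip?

Shut down

From TC, MC = TC'(Q) = 49 - 20Q + 3Q^2 and AVC = VC/Q = 49 - 10Q + Q^2.
AVC hits its minimum where MC = AVC, at Q = 5, giving min AVC = 49 - 10·5 + 5^2 = $24.
With P < min AVC ($8 < $24), every unit sold adds to the loss.
The firm minimizes its loss by shutting down and losing only its fixed cost of $441.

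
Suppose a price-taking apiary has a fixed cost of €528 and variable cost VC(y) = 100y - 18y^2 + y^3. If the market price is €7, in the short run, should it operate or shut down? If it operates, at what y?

Shut down

Strip out fixed cost: VC = 100y - 18y^2 + y^3. Then AVC = 100 - 18y + y^2 and MC = 100 - 36y + 3y^2.
The AVC parabola has its vertex at y = 18/2 = 9, where AVC = 100 - 18·9 + 9^2 = €19.
Since P = €7 < min AVC = €19, price fails to cover variable cost at any output.
Shutting down limits the loss to fixed cost, €528.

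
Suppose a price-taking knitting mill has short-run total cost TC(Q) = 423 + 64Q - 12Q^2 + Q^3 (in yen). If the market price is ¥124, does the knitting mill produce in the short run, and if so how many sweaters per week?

Variable cost is VC = 64Q - 12Q^2 + Q^3, so AVC = VC/Q = 64 - 12Q + Q^2 and MC = dTC/dQ = 64 - 24Q + 3Q^2.
AVC hits its minimum where MC = AVC, at Q = 6, giving min AVC = 64 - 12·6 + 6^2 = ¥28.
P = ¥124 exceeds min AVC = ¥28, so the firm stays open.
Solving P = MC: -60 - 24Q + 3Q^2 = 0 ⇒ Q = -2 or 10. On the upward-sloping branch, Q* = 10.
Check: AVC at Q = 10 is ¥44 ≤ P, so revenue covers variable cost.
Profit = P·Q − TC = 124·10 − 863 = ¥377.

Produce at Q = 10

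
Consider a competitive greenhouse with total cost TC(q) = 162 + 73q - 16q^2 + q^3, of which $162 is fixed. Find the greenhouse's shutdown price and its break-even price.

Shutdown price = $9; break-even price = $28

AVC = 73 - 16q + q^2; minimized at q = 8, giving min AVC = $9. That is the shutdown price.
ATC = 162/q + 73 - 16q + q^2. Setting dATC/dq = −162/q^2 − 16 + 2q = 0 gives q = 9 (since 2·9^3 − 16·9^2 = 162).
min ATC = 162/9 + 73 − 16·9 + 9^2 = $28. That is the break-even price.
For $9 ≤ P < $28 the firm produces at a loss; below $9 it shuts down.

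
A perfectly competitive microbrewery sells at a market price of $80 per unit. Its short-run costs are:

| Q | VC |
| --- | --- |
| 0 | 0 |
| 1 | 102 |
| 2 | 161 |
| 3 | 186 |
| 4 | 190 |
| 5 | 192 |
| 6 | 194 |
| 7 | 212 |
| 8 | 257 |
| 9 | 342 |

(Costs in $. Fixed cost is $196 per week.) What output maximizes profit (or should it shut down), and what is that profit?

Q = 8; profit = $187

Compute π = P·Q − TC at each output: Q=0: -196; Q=1: -218; Q=2: -197; Q=3: -142; Q=4: -66; Q=5: 12; Q=6: 90; Q=7: 152; Q=8: 187; Q=9: 182.
Profit is maximized at Q = 8. AVC there is 257/8 = $32.12 ≤ P, so producing beats shutting down (which would give -$196).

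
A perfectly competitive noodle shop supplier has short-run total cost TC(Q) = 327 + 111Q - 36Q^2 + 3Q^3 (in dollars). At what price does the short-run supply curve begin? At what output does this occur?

$3 per unit, at Q = 6

The firm shuts down when price falls below the minimum of average variable cost. AVC = VC/Q = 111 - 36Q + 3Q^2.
At the minimum of AVC, MC = AVC. MC = 111 - 72Q + 9Q^2; setting MC = AVC gives 6Q^2 - 36Q = 0, so Q = 6. min AVC = 3.
The firm shuts down for any P below $3.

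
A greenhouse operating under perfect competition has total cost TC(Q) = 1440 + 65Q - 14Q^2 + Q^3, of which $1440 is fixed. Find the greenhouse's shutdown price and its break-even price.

Shutdown price = min AVC. AVC = 65 - 14Q + Q^2, with vertex at Q = 7 and minimum $16.
ATC = 1440/Q + 65 - 14Q + Q^2. Setting dATC/dQ = −1440/Q^2 − 14 + 2Q = 0 gives Q = 12 (since 2·12^3 − 14·12^2 = 1440).
min ATC = 1440/12 + 65 − 14·12 + 12^2 = $161. That is the break-even price.
For $16 ≤ P < $161 the firm produces at a loss; below $16 it shuts down.

Shutdown price = $16; break-even price = $161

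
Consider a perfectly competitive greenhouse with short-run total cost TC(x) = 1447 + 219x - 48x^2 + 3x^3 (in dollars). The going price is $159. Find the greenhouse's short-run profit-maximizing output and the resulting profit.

Profit = -$247 at x = 10

AVC = 219 - 48x + 3x^2 has its minimum $27 at x = 8; price $159 clears that bar, so the firm operates.
MC = 219 - 96x + 9x^2. Setting P = MC and taking the root on the rising branch gives x* = 10.
TR = 159·10 = 1590. TC = 1447 + 390 = 1837. Profit = 1590 − 1837 = -$247.
Shutting down would mean losing the fixed cost of $1447, so operating at a loss of $247 is better by $1200.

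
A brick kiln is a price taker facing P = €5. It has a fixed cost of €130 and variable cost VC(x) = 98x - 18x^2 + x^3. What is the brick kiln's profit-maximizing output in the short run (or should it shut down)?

Strip out fixed cost: VC = 98x - 18x^2 + x^3. Then AVC = 98 - 18x + x^2 and MC = 98 - 36x + 3x^2.
AVC hits its minimum where MC = AVC, at x = 9, giving min AVC = 98 - 18·9 + 9^2 = €17.
With P < min AVC (€5 < €17), every unit sold adds to the loss.
The firm minimizes its loss by shutting down and losing only its fixed cost of €130.

Shut down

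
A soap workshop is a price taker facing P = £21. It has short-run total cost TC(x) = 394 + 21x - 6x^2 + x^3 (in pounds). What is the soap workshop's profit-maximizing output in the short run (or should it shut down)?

Variable cost is VC = 21x - 6x^2 + x^3, so AVC = VC/x = 21 - 6x + x^2 and MC = dTC/dx = 21 - 12x + 3x^2.
The AVC parabola has its vertex at x = 6/2 = 3, where AVC = 21 - 6·3 + 3^2 = £12.
Since P = £21 ≥ min AVC = £12, price covers variable cost and the firm should produce.
Solving P = MC: -12x + 3x^2 = 0 ⇒ x = 0 or 4. On the upward-sloping branch, x* = 4.
Check: AVC at x = 4 is £13 ≤ P, so revenue covers variable cost.
Profit = P·x − TC = 21·4 − 446 = -£362, a loss, but smaller than the £394 fixed cost the firm would lose by shutting down.

Produce at x = 4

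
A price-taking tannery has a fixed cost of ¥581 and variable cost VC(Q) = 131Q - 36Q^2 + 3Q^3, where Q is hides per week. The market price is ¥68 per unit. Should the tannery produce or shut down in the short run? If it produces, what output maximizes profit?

From TC, MC = TC'(Q) = 131 - 72Q + 9Q^2 and AVC = VC/Q = 131 - 36Q + 3Q^2.
The AVC parabola has its vertex at Q = 36/6 = 6, where AVC = 131 - 36·6 + 3·6^2 = ¥23.
Since P = ¥68 ≥ min AVC = ¥23, price covers variable cost and the firm should produce.
P = MC gives 63 - 72Q + 9Q^2 = 0, with roots 1 and 7. Take the larger (rising MC): Q* = 7.
Check: AVC at Q = 7 is ¥26 ≤ P, so revenue covers variable cost.
Profit = P·Q − TC = 68·7 − 763 = -¥287, a loss, but smaller than the ¥581 fixed cost the firm would lose by shutting down.

Produce at Q = 7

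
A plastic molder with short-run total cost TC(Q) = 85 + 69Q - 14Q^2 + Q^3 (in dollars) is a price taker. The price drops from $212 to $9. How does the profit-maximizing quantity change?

AVC = 69 - 14Q + Q^2, minimized at Q = 7 where min AVC = $20. MC = 69 - 28Q + 3Q^2.
With P = $212 above the shutdown price, P = MC gives Q = 13.
At P = $9 < min AVC = $20, price no longer covers variable cost at any output, so the firm shuts down: Q = 0.

Output falls from 13 to 0 (the firm shuts down)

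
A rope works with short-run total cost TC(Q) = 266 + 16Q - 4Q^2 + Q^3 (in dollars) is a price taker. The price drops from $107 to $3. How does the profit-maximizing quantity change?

MC = 16 - 8Q + 3Q^2; the shutdown threshold is min AVC = $12 (at Q = 2).
With P = $107 above the shutdown price, P = MC gives Q = 7.
At P = $3 < min AVC = $12, price no longer covers variable cost at any output, so the firm shuts down: Q = 0.

Output falls from 7 to 0 (the firm shuts down)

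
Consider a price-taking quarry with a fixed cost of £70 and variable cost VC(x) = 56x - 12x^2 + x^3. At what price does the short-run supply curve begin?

£20 per unit

The shutdown price is the minimum of AVC. VC = 56x - 12x^2 + x^3, so AVC = 56 - 12x + x^2.
dAVC/dx = -12 + 2x = 0 gives x = 6. min AVC = 56 - 12·6 + 6^2 = 20.
So the shutdown price is £20.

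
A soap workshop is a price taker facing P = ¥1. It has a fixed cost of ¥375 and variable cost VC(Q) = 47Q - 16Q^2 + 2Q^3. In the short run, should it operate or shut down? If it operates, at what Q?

From TC, MC = TC'(Q) = 47 - 32Q + 6Q^2 and AVC = VC/Q = 47 - 16Q + 2Q^2.
AVC hits its minimum where MC = AVC, at Q = 4, giving min AVC = 47 - 16·4 + 2·4^2 = ¥15.
With P < min AVC (¥1 < ¥15), every unit sold adds to the loss.
The firm minimizes its loss by shutting down and losing only its fixed cost of ¥375.

Shut down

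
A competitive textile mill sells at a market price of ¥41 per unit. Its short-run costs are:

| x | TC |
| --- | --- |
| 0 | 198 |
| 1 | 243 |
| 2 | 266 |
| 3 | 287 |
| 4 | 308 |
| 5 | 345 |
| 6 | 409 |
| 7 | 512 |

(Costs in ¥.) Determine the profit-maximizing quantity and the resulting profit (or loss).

Tabulate TR − TC: x=0: -198; x=1: -202; x=2: -184; x=3: -164; x=4: -144; x=5: -140; x=6: -163; x=7: -225.
Profit is maximized at x = 5. AVC there is 147/5 = ¥29.40 ≤ P, so producing beats shutting down (which would give -¥198).

x = 5; profit = -¥140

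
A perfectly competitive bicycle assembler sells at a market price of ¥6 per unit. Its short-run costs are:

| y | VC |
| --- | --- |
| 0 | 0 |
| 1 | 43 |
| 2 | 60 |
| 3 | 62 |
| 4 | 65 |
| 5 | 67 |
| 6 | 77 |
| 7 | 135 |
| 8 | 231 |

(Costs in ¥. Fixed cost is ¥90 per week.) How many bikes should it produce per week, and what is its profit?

Profit at each row (π = 6y − TC): y=0: -90; y=1: -127; y=2: -138; y=3: -134; y=4: -131; y=5: -127; y=6: -131; y=7: -183; y=8: -273.
Profit is highest at y = 0. Equivalently, the lowest AVC in the table is 77/6 ≈ ¥12.83 at y = 6, and P = ¥6 falls below it — price never covers variable cost, so the firm shuts down and loses only its fixed cost.

y = 0 (shut down); profit = -¥90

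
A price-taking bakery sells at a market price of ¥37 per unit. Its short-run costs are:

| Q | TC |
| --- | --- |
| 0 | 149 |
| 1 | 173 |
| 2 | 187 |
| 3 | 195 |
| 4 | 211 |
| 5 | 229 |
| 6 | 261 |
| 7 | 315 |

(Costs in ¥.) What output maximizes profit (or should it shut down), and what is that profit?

Q = 6; profit = -¥39

Profit at each row (π = 37Q − TC): Q=0: -149; Q=1: -136; Q=2: -113; Q=3: -84; Q=4: -63; Q=5: -44; Q=6: -39; Q=7: -56.
Profit is maximized at Q = 6. AVC there is 112/6 = ¥18.67 ≤ P, so producing beats shutting down (which would give -¥149).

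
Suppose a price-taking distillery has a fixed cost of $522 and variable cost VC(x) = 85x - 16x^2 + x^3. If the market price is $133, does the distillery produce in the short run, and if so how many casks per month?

Variable cost is VC = 85x - 16x^2 + x^3, so AVC = VC/x = 85 - 16x + x^2 and MC = dTC/dx = 85 - 32x + 3x^2.
The AVC parabola has its vertex at x = 16/2 = 8, where AVC = 85 - 16·8 + 8^2 = $21.
P = $133 exceeds min AVC = $21, so the firm stays open.
Solving P = MC: -48 - 32x + 3x^2 = 0 ⇒ x = -4/3 or 12. On the upward-sloping branch, x* = 12.
Check: AVC at x = 12 is $37 ≤ P, so revenue covers variable cost.
Profit = P·x − TC = 133·12 − 966 = $630.

Produce at x = 12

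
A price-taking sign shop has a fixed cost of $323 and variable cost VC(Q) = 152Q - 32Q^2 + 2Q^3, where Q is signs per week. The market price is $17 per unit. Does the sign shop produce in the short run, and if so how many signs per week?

Shut down

Variable cost is VC = 152Q - 32Q^2 + 2Q^3, so AVC = VC/Q = 152 - 32Q + 2Q^2 and MC = dTC/dQ = 152 - 64Q + 6Q^2.
The AVC parabola has its vertex at Q = 32/4 = 8, where AVC = 152 - 32·8 + 2·8^2 = $24.
P = $17 lies below min AVC = $24; no output level covers variable cost.
Shutting down limits the loss to fixed cost, $323.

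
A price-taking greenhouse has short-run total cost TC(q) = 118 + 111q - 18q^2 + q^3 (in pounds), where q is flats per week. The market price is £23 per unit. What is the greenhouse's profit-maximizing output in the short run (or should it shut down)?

Shut down

Variable cost is VC = 111q - 18q^2 + q^3, so AVC = VC/q = 111 - 18q + q^2 and MC = dTC/dq = 111 - 36q + 3q^2.
AVC hits its minimum where MC = AVC, at q = 9, giving min AVC = 111 - 18·9 + 9^2 = £30.
With P < min AVC (£23 < £30), every unit sold adds to the loss.
Shutting down limits the loss to fixed cost, £118.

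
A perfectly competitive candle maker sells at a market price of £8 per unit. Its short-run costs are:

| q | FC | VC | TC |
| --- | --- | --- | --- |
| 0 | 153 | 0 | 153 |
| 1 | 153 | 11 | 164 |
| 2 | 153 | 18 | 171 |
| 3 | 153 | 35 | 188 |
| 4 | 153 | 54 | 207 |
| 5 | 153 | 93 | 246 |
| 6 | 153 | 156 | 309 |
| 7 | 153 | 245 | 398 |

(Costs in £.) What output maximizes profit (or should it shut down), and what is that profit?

Profit at each row (π = 8q − TC): q=0: -153; q=1: -156; q=2: -155; q=3: -164; q=4: -175; q=5: -206; q=6: -261; q=7: -342.
Profit is highest at q = 0. Equivalently, the lowest AVC in the table is 18/2 ≈ £9 at q = 2, and P = £8 falls below it — price never covers variable cost, so the firm shuts down and loses only its fixed cost.

q = 0 (shut down); profit = -£153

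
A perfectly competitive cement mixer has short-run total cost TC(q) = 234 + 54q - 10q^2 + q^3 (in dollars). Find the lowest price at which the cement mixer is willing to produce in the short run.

The shutdown price is the minimum of AVC. VC = 54q - 10q^2 + q^3, so AVC = 54 - 10q + q^2.
At the minimum of AVC, MC = AVC. MC = 54 - 20q + 3q^2; setting MC = AVC gives 2q^2 - 10q = 0, so q = 5. min AVC = 29.
The firm shuts down for any P below $29.

$29 per unit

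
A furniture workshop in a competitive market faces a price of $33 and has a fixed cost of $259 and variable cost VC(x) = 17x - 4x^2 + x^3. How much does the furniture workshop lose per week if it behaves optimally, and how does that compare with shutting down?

AVC = 17 - 4x + x^2; min AVC = $13 at x = 2. Since P = $33 ≥ min AVC, the firm produces.
MC = 17 - 8x + 3x^2. Setting P = MC and taking the root on the rising branch gives x* = 4.
TR = 33·4 = 132. TC = 259 + 68 = 327. Profit = 132 − 327 = -$195.
That loss of $195 beats the $259 the firm would lose by shutting down; producing recovers $64 of fixed cost.

Profit = -$195 at x = 4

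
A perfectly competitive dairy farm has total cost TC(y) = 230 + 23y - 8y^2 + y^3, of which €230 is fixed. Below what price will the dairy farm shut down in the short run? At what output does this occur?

The firm shuts down when price falls below the minimum of average variable cost. AVC = VC/y = 23 - 8y + y^2.
dAVC/dy = -8 + 2y = 0 gives y = 4. min AVC = 23 - 8·4 + 4^2 = 7.
So the shutdown price is €7.

€7 per unit, at y = 4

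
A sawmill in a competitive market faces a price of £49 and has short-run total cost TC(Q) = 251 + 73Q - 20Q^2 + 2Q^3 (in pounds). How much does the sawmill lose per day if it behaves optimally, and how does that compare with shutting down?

Profit = -£107 at Q = 6

AVC = 73 - 20Q + 2Q^2 has its minimum £23 at Q = 5; price £49 clears that bar, so the firm operates.
With MC = 73 - 40Q + 6Q^2, P = MC on the upward-sloping part at Q* = 6.
TR = 49·6 = 294. TC = 251 + 150 = 401. Profit = 294 − 401 = -£107.
Shutting down would mean losing the fixed cost of £251, so operating at a loss of £107 is better by £144.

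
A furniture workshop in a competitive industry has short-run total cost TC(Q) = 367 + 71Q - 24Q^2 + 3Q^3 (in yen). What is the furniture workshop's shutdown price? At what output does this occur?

Short-run supply begins at min AVC. From VC = 71Q - 24Q^2 + 3Q^3, AVC = 71 - 24Q + 3Q^2.
dAVC/dQ = -24 + 6Q = 0 gives Q = 4. min AVC = 71 - 24·4 + 3·4^2 = 23.
For P < ¥23 the firm produces nothing.

¥23 per unit, at Q = 4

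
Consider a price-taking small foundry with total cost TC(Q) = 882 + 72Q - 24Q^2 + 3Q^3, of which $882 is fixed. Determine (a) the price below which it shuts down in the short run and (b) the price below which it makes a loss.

Shutdown price = $24; break-even price = $177

Shutdown price = min AVC. AVC = 72 - 24Q + 3Q^2, with vertex at Q = 4 and minimum $24.
ATC = 882/Q + 72 - 24Q + 3Q^2. Setting dATC/dQ = −882/Q^2 − 24 + 6Q = 0 gives Q = 7 (since 6·7^3 − 24·7^2 = 882).
min ATC = 882/7 + 72 − 24·7 + 3·7^2 = $177. That is the break-even price.
For $24 ≤ P < $177 the firm produces at a loss; below $24 it shuts down.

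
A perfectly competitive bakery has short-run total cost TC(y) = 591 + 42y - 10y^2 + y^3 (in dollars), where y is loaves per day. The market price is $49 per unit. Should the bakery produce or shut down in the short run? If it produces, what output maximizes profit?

Produce at y = 7

Strip out fixed cost: VC = 42y - 10y^2 + y^3. Then AVC = 42 - 10y + y^2 and MC = 42 - 20y + 3y^2.
AVC hits its minimum where MC = AVC, at y = 5, giving min AVC = 42 - 10·5 + 5^2 = $17.
P = $49 exceeds min AVC = $17, so the firm stays open.
P = MC gives -7 - 20y + 3y^2 = 0, with roots -1/3 and 7. Take the larger (rising MC): y* = 7.
Check: AVC at y = 7 is $21 ≤ P, so revenue covers variable cost.
Profit = P·y − TC = 49·7 − 738 = -$395, a loss, but smaller than the $591 fixed cost the firm would lose by shutting down.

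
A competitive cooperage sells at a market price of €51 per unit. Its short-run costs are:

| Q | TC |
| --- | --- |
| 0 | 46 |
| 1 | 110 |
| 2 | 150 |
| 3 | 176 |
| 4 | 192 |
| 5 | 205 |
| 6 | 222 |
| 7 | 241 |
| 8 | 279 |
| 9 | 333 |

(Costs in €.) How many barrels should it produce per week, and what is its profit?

Compute π = P·Q − TC at each output: Q=0: -46; Q=1: -59; Q=2: -48; Q=3: -23; Q=4: 12; Q=5: 50; Q=6: 84; Q=7: 116; Q=8: 129; Q=9: 126.
Profit is maximized at Q = 8. AVC there is 233/8 = €29.12 ≤ P, so producing beats shutting down (which would give -€46).

Q = 8; profit = €129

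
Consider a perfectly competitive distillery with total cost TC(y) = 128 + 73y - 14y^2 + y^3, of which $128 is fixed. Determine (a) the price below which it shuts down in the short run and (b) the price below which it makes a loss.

Shutdown price = min AVC. AVC = 73 - 14y + y^2, with vertex at y = 7 and minimum $24.
ATC = 128/y + 73 - 14y + y^2. Setting dATC/dy = −128/y^2 − 14 + 2y = 0 gives y = 8 (since 2·8^3 − 14·8^2 = 128).
min ATC = 128/8 + 73 − 14·8 + 8^2 = $41. That is the break-even price.
For $24 ≤ P < $41 the firm produces at a loss; below $24 it shuts down.

Shutdown price = $24; break-even price = $41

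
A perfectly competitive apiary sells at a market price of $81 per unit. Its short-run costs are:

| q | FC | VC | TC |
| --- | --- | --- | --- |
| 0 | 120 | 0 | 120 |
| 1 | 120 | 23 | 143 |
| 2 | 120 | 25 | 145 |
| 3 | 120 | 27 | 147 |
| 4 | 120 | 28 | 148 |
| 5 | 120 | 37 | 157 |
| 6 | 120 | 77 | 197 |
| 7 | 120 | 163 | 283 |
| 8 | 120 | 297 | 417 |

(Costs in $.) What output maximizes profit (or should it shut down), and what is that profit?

q = 6; profit = $289

Tabulate TR − TC: q=0: -120; q=1: -62; q=2: 17; q=3: 96; q=4: 176; q=5: 248; q=6: 289; q=7: 284; q=8: 231.
Profit is maximized at q = 6. AVC there is 77/6 = $12.83 ≤ P, so producing beats shutting down (which would give -$120).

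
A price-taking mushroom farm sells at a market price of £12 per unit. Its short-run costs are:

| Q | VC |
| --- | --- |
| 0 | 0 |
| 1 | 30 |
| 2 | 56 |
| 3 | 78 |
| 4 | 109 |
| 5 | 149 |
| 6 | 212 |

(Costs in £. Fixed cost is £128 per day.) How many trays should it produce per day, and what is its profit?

Q = 0 (shut down); profit = -£128

Tabulate TR − TC: Q=0: -128; Q=1: -146; Q=2: -160; Q=3: -170; Q=4: -189; Q=5: -217; Q=6: -268.
Profit is highest at Q = 0. Equivalently, the lowest AVC in the table is 78/3 ≈ £26 at Q = 3, and P = £12 falls below it — price never covers variable cost, so the firm shuts down and loses only its fixed cost.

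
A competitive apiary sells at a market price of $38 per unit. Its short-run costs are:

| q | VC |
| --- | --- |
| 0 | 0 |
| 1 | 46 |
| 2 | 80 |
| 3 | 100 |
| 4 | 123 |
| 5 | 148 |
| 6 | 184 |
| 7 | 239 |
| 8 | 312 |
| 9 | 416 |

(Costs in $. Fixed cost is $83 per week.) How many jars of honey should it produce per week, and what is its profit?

q = 6; profit = -$39

Profit at each row (π = 38q − TC): q=0: -83; q=1: -91; q=2: -87; q=3: -69; q=4: -54; q=5: -41; q=6: -39; q=7: -56; q=8: -91; q=9: -157.
Profit is maximized at q = 6. AVC there is 184/6 = $30.67 ≤ P, so producing beats shutting down (which would give -$83).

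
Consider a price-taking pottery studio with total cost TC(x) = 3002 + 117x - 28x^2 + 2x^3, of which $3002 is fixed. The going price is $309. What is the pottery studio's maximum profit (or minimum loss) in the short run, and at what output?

Profit = -$122 at x = 12

AVC = 117 - 28x + 2x^2 has its minimum $19 at x = 7; price $309 clears that bar, so the firm operates.
MC = 117 - 56x + 6x^2. Setting P = MC and taking the root on the rising branch gives x* = 12.
TR = 309·12 = 3708. TC = 3002 + 828 = 3830. Profit = 3708 − 3830 = -$122.
Shutting down would mean losing the fixed cost of $3002, so operating at a loss of $122 is better by $2880.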